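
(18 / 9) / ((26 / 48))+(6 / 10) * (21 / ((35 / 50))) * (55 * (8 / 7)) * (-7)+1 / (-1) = -102925/13 = -7917.31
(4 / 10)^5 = 32/3125 = 0.01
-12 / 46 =-6/23 = -0.26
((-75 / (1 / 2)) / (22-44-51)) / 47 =150/3431 = 0.04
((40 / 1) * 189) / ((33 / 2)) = 458.18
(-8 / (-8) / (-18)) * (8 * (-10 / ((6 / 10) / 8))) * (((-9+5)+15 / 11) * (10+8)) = -92800/33 = -2812.12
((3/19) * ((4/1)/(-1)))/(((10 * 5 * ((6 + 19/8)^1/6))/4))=-1152/31825 = -0.04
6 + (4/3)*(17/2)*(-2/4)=1/3 = 0.33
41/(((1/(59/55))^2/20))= 570884/605 = 943.61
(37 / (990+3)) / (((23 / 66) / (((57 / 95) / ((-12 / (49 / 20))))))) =-19943/1522600 = -0.01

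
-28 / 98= -2/7 = -0.29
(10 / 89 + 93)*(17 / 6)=140879/534 = 263.82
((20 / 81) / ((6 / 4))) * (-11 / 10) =-44/243 = -0.18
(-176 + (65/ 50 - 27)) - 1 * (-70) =-131.70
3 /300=1/100 = 0.01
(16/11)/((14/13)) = 104/77 = 1.35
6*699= 4194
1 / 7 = 0.14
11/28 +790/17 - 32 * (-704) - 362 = 10573323/476 = 22212.86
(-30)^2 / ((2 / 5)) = 2250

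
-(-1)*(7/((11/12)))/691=84/7601 = 0.01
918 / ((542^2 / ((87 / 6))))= 13311/293764 = 0.05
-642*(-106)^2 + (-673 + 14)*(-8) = -7208240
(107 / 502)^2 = 11449/252004 = 0.05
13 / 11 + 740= 741.18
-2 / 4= -1/2 = -0.50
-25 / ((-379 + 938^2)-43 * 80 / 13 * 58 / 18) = -585/20559529 = 0.00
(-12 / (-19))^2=144/361 = 0.40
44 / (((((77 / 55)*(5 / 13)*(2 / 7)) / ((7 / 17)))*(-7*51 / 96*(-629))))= 0.05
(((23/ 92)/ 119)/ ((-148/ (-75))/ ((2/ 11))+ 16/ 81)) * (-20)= -10125/2662982 = 0.00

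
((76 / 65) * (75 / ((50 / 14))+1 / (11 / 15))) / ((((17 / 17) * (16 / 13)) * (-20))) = -2337/2200 = -1.06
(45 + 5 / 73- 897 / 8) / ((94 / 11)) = -430771/54896 = -7.85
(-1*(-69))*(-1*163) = -11247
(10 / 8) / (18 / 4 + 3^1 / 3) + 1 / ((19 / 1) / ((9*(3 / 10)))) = 386/1045 = 0.37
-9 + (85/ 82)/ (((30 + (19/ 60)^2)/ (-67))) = -50236209/4442801 = -11.31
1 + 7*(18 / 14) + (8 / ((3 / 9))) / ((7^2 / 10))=730/49 = 14.90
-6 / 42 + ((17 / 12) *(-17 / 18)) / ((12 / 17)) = -36983/18144 = -2.04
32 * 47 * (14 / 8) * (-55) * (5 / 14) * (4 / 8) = -25850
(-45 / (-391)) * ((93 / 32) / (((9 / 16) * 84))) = 155/21896 = 0.01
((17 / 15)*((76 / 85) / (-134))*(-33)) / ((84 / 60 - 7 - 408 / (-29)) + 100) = 6061/2634440 = 0.00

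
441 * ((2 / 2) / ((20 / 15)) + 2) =4851/4 = 1212.75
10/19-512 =-9718/19 = -511.47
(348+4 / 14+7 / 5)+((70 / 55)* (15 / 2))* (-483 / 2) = -1955.54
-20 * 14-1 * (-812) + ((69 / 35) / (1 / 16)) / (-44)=204544/385 = 531.28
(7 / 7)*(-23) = -23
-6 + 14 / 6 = -11/3 = -3.67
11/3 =3.67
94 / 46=47/23 = 2.04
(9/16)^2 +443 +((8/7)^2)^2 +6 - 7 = 272921009/614656 = 444.02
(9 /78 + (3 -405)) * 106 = -553797/13 = -42599.77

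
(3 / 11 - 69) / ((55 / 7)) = -5292/605 = -8.75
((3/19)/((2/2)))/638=3/12122 = 0.00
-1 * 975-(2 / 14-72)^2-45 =-6183.45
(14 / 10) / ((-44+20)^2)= 7/2880 = 0.00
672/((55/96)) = 64512/55 = 1172.95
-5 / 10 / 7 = -1/14 = -0.07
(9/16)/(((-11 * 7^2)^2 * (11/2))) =9/25565848 = 0.00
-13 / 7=-1.86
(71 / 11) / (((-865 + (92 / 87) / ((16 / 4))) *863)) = -6177/714177376 = 0.00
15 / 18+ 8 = 53/6 = 8.83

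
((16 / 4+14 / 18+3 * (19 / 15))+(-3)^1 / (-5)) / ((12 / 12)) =9.18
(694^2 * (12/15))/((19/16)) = 30824704/95 = 324470.57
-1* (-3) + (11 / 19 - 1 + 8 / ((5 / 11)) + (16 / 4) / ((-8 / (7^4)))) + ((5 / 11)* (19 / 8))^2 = -867481217/735680 = -1179.16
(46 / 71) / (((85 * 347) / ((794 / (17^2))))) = 36524/605207905 = 0.00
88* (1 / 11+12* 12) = 12680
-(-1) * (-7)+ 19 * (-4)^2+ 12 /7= 2091/7 = 298.71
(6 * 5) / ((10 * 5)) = 3/5 = 0.60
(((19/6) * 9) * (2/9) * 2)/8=19/12 = 1.58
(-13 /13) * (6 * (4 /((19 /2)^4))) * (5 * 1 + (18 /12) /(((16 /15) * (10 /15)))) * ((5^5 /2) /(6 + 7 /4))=-17062500/4039951 = -4.22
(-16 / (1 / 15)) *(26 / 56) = -111.43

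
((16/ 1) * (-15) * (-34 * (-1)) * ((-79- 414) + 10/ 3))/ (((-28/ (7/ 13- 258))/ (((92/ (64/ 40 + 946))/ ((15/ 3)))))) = 514366960/721 = 713407.71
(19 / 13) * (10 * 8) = 1520/13 = 116.92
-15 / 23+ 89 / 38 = 1.69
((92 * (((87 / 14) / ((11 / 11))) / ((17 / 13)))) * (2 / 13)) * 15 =120060/119 = 1008.91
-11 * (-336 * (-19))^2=-448310016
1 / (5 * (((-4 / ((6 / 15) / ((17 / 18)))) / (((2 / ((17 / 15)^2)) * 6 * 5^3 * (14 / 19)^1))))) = -1701000/93347 = -18.22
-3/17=-0.18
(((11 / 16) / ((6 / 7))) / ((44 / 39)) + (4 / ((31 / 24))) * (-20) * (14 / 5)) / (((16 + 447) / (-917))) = 628426519/1837184 = 342.06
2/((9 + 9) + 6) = 1/12 = 0.08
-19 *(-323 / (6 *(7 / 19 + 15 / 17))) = 1982251/2424 = 817.76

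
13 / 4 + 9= 12.25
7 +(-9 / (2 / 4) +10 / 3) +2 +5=-2/3 = -0.67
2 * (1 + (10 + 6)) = 34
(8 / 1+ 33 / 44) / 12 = 35/48 = 0.73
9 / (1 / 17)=153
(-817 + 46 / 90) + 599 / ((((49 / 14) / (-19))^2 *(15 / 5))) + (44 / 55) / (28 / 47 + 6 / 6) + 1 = 279432311/55125 = 5069.07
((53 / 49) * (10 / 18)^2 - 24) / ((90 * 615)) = -2291/5358150 = 0.00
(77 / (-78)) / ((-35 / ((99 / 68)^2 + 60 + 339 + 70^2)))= 269636147/1803360 = 149.52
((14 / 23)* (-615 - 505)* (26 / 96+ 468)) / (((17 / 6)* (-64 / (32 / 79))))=22027460/30889 = 713.12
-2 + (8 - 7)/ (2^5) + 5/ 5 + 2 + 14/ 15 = 1.96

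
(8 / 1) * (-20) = -160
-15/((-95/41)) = 123/19 = 6.47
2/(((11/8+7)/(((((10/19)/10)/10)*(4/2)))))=16/6365 = 0.00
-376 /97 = -3.88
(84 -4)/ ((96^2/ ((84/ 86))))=0.01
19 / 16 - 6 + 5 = 3/16 = 0.19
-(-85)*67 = 5695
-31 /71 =-0.44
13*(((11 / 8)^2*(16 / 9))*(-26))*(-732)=2494778/3 = 831592.67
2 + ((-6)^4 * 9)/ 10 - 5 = 5817/5 = 1163.40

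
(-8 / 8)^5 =-1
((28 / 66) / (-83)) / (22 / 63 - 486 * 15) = 147/209646712 = 0.00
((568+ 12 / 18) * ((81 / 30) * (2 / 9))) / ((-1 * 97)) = -1706/485 = -3.52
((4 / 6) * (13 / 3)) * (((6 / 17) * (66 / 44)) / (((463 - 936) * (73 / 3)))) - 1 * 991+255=-432026926/586993 = -736.00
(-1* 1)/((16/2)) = -1/8 = -0.12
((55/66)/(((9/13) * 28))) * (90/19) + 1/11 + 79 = 1392095/17556 = 79.29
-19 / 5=-3.80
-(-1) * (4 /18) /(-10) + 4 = 179/45 = 3.98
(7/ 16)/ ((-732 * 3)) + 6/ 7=210767/245952 = 0.86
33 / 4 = 8.25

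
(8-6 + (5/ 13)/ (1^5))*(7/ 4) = 217/52 = 4.17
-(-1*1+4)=-3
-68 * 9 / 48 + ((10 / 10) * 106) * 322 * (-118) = -16110355/4 = -4027588.75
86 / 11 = 7.82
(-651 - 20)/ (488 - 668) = 671/180 = 3.73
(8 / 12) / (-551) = -2/1653 = 0.00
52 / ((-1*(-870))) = 26/435 = 0.06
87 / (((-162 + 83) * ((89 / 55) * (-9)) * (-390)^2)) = 319/641649060 = 0.00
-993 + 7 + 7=-979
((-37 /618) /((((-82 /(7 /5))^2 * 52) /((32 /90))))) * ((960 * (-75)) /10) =29008/33762885 = 0.00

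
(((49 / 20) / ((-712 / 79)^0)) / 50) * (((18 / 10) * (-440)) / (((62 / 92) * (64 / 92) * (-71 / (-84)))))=-53889759/550250 = -97.94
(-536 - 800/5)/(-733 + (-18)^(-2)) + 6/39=1.10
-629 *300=-188700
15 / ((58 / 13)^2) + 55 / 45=59819/30276 = 1.98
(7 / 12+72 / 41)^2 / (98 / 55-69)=-72864055/894910608 = -0.08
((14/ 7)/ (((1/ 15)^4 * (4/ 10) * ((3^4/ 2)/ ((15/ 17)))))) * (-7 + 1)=-562500/17 = -33088.24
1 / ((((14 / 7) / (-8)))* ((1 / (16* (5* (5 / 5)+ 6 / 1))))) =-704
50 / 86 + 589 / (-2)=-25277/86 = -293.92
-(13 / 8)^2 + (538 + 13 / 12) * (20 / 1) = 2069573/192 = 10779.03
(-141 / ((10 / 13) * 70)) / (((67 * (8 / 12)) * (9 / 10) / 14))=-611/670 = -0.91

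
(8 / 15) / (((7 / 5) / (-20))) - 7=-307/21 = -14.62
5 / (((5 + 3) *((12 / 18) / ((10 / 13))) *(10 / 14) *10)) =0.10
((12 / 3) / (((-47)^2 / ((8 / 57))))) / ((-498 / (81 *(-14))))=2016/3483593 = 0.00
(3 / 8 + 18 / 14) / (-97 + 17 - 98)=-93/9968 = -0.01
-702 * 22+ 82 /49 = -756674/49 = -15442.33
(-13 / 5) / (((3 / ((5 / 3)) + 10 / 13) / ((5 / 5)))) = -169/167 = -1.01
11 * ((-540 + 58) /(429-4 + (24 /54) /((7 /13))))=-334026/26827 = -12.45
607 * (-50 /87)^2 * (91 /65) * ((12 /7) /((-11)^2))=1214000/305283 = 3.98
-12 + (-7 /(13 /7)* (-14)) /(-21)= -566/39 = -14.51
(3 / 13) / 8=3/104 = 0.03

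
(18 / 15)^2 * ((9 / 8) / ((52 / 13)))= 81/200 = 0.40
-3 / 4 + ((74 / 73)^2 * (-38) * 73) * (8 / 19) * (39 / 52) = -263067/292 = -900.91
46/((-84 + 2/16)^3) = -23552/302111711 = 0.00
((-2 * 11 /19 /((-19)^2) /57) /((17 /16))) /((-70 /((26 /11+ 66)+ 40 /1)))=19072/232622985 = 0.00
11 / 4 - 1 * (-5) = 31/4 = 7.75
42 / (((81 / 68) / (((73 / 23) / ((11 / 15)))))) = 347480/2277 = 152.60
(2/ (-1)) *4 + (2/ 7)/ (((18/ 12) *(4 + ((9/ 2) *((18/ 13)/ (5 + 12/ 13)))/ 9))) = -7564/951 = -7.95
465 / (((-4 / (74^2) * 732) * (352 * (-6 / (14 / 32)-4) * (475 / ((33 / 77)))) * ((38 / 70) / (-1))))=-28749/124022272 = 0.00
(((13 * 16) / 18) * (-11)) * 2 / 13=-176/9 = -19.56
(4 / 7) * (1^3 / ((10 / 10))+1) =8/7 = 1.14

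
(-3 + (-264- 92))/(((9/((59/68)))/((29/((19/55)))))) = -2905.37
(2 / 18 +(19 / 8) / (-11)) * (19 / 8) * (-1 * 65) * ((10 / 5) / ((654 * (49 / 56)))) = 102505/1812888 = 0.06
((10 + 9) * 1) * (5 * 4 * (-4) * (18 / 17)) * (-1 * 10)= 273600/17 = 16094.12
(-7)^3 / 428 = -343/428 = -0.80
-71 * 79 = -5609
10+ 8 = 18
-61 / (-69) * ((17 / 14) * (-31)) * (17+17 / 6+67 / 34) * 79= -83060284/1449 = -57322.49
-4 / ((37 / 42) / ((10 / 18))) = -280/111 = -2.52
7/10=0.70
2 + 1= 3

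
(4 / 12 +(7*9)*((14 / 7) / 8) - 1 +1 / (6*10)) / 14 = 151/140 = 1.08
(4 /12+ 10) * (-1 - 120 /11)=-4061/33 = -123.06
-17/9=-1.89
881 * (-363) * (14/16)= -2238621/8 = -279827.62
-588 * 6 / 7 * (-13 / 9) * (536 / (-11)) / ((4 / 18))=-1755936/11 = -159630.55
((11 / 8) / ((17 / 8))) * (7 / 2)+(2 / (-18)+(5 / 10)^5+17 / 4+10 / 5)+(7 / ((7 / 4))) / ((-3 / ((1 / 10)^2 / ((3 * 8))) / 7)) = 114661/13600 = 8.43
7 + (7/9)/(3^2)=574/81 = 7.09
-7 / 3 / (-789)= 7/2367 = 0.00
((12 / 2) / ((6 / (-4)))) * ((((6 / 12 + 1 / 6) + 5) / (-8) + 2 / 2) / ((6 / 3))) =-7/12 = -0.58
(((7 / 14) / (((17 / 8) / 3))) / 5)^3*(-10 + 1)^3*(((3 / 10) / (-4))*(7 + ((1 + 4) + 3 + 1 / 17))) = 2.32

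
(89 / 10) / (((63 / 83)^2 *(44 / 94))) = 28816687/873180 = 33.00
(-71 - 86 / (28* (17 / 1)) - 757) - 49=-208769/238 = -877.18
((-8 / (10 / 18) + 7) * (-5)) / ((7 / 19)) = 703/7 = 100.43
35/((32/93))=3255/32 = 101.72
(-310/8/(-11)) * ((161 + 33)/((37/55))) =75175/74 = 1015.88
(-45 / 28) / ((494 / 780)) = -675/266 = -2.54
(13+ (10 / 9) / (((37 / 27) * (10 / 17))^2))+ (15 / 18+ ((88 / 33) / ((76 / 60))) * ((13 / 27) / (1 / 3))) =21752717/1170495 = 18.58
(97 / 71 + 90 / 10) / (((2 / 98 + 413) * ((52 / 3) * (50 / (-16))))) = -36064/77831975 = 0.00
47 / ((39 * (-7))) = -47/273 = -0.17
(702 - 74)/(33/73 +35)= 11461/647 = 17.71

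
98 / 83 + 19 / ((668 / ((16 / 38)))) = 16532/13861 = 1.19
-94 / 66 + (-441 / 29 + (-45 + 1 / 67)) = -3950770/64119 = -61.62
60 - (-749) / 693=6047/99 = 61.08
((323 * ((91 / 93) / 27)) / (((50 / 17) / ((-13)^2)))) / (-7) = -12063727/125550 = -96.09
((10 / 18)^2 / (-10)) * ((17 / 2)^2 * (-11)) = 24.53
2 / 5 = 0.40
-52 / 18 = -26/9 = -2.89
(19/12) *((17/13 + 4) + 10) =3781/156 = 24.24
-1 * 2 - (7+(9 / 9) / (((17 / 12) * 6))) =-155/17 = -9.12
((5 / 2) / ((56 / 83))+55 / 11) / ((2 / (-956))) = -233025/56 = -4161.16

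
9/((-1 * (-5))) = 9/5 = 1.80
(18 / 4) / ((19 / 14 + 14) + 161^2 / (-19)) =-399/119603 = 0.00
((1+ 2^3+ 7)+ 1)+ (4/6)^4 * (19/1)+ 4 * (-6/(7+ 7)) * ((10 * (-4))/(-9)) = 7447/567 = 13.13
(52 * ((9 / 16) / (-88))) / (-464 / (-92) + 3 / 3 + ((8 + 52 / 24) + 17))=-8073/806608 = -0.01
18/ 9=2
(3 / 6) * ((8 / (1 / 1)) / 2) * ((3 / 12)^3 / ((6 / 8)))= 1/24 = 0.04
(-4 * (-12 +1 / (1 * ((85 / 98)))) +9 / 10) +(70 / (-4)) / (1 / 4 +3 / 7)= 18.50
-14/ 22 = -7/11 = -0.64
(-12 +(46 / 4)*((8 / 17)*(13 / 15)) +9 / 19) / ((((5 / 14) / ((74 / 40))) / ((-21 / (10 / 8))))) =120096746/201875 = 594.91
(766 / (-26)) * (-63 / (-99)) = -18.75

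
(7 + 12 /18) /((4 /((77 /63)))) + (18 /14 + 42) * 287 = 1341937/108 = 12425.34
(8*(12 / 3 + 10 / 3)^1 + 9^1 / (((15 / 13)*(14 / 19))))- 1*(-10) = 16643/210 = 79.25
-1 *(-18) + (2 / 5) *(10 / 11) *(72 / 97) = 19494/1067 = 18.27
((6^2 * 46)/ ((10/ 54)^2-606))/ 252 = -33534/3092243 = -0.01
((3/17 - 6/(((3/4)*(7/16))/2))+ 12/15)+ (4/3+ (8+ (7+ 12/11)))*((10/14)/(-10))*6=-281844/6545 = -43.06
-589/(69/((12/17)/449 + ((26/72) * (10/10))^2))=-768956581/682573392 = -1.13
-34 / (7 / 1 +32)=-34/39 = -0.87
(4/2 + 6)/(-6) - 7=-25/3 = -8.33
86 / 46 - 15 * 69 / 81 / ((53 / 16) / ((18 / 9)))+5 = -9274/10971 = -0.85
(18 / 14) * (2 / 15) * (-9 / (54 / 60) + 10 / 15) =-8/5 = -1.60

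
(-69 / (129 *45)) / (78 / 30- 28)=23/49149 = 0.00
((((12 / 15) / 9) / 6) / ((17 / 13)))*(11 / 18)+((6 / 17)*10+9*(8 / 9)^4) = 567289/61965 = 9.15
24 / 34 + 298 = 5078/17 = 298.71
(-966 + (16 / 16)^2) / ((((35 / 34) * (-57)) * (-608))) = -3281/121296 = -0.03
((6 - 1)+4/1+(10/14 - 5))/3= 1.57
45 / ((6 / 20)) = 150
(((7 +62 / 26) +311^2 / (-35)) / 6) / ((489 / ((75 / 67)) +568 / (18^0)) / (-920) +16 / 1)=-960712300/31201989 = -30.79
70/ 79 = 0.89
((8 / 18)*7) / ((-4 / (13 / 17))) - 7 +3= -703/153 = -4.59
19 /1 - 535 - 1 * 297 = -813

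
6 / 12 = 1/2 = 0.50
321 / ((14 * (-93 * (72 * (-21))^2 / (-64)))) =107/15502914 = 0.00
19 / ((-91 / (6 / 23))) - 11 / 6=-23707/12558 = -1.89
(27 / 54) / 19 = 1/38 = 0.03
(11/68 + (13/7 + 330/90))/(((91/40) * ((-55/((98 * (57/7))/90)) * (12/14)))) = -154261/328185 = -0.47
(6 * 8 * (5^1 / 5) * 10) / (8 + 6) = 240/7 = 34.29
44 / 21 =2.10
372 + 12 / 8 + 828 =2403/2 = 1201.50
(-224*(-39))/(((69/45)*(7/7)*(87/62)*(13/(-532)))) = -166156.28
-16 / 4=-4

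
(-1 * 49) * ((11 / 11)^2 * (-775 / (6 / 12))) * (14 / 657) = 1063300/657 = 1618.42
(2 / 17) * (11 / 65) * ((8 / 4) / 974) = 22/538135 = 0.00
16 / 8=2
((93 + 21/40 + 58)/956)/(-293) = -6061/11204320 = 0.00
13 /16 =0.81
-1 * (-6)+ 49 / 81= 535/81 = 6.60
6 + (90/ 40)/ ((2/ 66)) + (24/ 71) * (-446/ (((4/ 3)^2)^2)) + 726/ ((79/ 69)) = 59827809/89744 = 666.65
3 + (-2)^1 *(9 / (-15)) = 21/5 = 4.20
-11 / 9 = -1.22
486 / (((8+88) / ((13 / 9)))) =117/16 = 7.31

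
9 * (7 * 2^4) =1008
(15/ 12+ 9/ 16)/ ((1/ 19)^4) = 3779309/16 = 236206.81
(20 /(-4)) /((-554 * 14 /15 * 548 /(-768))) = -3600/265643 = -0.01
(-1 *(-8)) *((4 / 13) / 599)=32/7787 = 0.00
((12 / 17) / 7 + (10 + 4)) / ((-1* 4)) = -839/238 = -3.53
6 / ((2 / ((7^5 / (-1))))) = -50421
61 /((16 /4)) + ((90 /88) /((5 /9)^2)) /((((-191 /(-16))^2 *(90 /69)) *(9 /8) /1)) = 612604679/40129100 = 15.27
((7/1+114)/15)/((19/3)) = 121/95 = 1.27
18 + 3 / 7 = 129/7 = 18.43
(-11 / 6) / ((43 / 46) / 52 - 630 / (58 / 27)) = 381524/61028139 = 0.01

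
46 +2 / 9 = 416/9 = 46.22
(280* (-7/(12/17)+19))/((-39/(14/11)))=-106820/1287 = -83.00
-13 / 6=-2.17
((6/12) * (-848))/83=-424/83 = -5.11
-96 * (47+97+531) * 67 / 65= -868320/13 = -66793.85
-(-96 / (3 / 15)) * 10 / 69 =1600/23 = 69.57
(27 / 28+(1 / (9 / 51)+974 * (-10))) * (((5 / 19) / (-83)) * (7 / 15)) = 817603/56772 = 14.40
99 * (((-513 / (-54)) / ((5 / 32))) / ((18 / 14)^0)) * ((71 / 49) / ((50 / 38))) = 40599504/6125 = 6628.49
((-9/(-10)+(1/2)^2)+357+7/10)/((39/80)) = 28708/39 = 736.10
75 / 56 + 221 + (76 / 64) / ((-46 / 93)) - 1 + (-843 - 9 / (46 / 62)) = -142507/224 = -636.19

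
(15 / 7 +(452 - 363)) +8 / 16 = 1283/14 = 91.64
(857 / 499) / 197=857/98303 = 0.01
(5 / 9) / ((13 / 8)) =40/117 = 0.34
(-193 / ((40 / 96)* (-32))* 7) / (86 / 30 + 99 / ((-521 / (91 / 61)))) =386425179/9851584 = 39.22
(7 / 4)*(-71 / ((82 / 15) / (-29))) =216195/328 = 659.13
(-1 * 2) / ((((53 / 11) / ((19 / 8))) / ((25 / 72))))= -5225/15264 = -0.34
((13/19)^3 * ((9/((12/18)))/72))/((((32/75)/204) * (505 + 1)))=25210575/444243712 = 0.06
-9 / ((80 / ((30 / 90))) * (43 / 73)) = -219/3440 = -0.06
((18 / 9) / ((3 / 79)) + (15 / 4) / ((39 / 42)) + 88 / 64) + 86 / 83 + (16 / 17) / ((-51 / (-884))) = 33206699/440232 = 75.43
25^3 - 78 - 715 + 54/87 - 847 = 405583/29 = 13985.62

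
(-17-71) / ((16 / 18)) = -99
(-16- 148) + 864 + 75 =775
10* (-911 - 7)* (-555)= 5094900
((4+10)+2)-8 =8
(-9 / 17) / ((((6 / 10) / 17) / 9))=-135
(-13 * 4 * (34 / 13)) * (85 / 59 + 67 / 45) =-1057808/2655 = -398.42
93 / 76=1.22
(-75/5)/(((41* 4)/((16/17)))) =-0.09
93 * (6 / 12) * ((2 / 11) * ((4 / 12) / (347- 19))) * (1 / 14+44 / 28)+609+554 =58746169/50512 = 1163.01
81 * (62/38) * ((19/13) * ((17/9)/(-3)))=-1581/13 = -121.62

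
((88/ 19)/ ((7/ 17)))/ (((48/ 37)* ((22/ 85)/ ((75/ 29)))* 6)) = 1336625/92568 = 14.44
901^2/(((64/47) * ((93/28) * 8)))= 267082529/11904 = 22436.37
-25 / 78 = -0.32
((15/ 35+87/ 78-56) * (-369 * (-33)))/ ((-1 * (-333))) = -13409583/6734 = -1991.33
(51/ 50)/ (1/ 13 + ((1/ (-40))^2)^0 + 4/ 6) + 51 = 10317/200 = 51.58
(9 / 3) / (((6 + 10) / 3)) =9/16 = 0.56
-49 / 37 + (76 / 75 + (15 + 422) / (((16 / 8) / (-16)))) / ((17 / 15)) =-9702753/3145 = -3085.14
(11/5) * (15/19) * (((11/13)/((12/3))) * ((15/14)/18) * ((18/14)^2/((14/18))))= 441045/9488752 = 0.05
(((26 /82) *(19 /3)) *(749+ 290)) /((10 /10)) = 256633/123 = 2086.45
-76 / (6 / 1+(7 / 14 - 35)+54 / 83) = 2.73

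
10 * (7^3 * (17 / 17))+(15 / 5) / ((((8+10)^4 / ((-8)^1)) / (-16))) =7501418/2187 = 3430.00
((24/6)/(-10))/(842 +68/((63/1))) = -63/132785 = 0.00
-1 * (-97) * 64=6208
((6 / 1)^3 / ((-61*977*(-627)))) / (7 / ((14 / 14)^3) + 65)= 1/12455773 = 0.00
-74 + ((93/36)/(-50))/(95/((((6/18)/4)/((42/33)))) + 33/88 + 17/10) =-22891541/309345 = -74.00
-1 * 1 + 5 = 4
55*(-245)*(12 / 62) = -80850/31 = -2608.06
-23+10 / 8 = -21.75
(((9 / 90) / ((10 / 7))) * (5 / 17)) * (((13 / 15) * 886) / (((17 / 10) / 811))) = 32693843/4335 = 7541.83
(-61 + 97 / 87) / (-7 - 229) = 2605/10266 = 0.25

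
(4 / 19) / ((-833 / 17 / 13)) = -52/931 = -0.06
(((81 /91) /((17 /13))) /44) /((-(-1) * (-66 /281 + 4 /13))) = 295893/1392776 = 0.21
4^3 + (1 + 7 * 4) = 93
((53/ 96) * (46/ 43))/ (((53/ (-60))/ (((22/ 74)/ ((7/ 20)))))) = -6325/11137 = -0.57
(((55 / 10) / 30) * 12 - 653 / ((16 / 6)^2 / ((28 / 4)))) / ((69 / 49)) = -10044559/22080 = -454.92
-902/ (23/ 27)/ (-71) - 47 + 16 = -26269/1633 = -16.09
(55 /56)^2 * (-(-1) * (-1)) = -0.96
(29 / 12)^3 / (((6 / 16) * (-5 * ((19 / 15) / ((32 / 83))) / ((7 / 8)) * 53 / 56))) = -4780244/2256687 = -2.12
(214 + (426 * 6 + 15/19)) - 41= 51866/19 = 2729.79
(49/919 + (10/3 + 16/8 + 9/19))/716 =153491/18753114 = 0.01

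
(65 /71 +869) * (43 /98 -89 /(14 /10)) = -191066934/3479 = -54920.07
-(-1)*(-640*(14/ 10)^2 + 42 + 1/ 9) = -54553/45 = -1212.29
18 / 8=9/4 = 2.25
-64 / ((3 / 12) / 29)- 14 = -7438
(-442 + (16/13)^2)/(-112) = 37221/9464 = 3.93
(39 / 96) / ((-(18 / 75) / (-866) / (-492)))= -5769725/8 = -721215.62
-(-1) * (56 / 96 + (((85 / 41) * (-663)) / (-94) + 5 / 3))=130053/7708 = 16.87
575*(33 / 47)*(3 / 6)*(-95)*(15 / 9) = -3004375/94 = -31961.44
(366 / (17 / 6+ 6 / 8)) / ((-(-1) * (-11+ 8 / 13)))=-6344/645 = -9.84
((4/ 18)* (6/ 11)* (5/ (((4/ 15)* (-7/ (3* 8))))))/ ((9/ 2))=-400/231 = -1.73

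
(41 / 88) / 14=41/1232 = 0.03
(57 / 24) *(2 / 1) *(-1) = -4.75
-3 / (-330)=1/110 = 0.01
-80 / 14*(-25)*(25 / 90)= 2500/63 = 39.68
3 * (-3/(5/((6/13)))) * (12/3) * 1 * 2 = -6.65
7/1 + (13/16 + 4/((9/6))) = 503/48 = 10.48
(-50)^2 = 2500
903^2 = 815409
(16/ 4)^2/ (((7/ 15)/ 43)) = 10320/7 = 1474.29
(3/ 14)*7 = 3/2 = 1.50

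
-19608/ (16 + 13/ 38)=-248368/207 = -1199.85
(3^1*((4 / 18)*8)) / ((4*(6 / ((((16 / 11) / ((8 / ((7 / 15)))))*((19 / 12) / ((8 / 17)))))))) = 2261/35640 = 0.06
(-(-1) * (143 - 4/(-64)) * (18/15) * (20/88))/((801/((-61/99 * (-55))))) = 232715/140976 = 1.65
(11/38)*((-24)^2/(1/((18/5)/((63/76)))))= 724.11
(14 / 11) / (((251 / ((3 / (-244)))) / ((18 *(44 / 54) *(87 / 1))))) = -1218/15311 = -0.08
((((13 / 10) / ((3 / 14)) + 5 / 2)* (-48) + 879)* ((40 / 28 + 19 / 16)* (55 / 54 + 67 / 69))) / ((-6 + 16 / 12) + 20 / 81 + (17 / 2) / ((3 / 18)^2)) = 725761293/89895040 = 8.07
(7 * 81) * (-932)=-528444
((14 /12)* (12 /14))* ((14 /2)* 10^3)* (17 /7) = 17000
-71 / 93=-0.76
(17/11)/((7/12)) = 204/77 = 2.65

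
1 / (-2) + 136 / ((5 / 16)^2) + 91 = 74157/50 = 1483.14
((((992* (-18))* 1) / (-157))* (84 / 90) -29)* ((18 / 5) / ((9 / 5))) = 121126/785 = 154.30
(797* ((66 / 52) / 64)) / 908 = 26301/1510912 = 0.02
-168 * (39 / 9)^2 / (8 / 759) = -299299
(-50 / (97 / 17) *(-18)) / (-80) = -765/388 = -1.97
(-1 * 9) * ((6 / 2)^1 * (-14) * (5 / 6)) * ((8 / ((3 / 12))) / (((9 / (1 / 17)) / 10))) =11200/17 = 658.82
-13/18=-0.72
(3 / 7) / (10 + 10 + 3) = 3/161 = 0.02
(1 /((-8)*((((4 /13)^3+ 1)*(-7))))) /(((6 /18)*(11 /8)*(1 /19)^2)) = 125229/9163 = 13.67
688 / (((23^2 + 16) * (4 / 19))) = 3268/545 = 6.00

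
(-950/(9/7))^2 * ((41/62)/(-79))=-906561250/198369 = -4570.08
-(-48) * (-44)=-2112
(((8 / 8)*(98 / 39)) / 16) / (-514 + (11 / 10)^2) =-1225/3999762 = 0.00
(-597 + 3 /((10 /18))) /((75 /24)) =-189.31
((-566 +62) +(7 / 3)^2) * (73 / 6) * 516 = -28169386/9 = -3129931.78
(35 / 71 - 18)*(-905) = 1124915/71 = 15843.87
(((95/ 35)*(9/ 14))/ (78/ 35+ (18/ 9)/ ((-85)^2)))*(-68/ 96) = -7001025/12625088 = -0.55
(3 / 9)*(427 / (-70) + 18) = 119/30 = 3.97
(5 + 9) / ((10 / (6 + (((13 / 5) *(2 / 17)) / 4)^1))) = 7231/850 = 8.51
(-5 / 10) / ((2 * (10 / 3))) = -3/40 = -0.08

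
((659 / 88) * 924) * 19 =262941/2 = 131470.50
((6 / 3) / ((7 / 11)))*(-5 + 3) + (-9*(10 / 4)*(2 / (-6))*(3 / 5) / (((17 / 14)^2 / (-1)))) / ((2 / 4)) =-25064/2023 = -12.39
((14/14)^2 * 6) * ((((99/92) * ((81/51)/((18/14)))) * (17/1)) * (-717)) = -4471929/46 = -97215.85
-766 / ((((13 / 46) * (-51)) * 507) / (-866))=-30514376/336141 = -90.78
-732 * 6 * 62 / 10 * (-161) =21920472/5 = 4384094.40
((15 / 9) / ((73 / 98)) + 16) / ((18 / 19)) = 37943/1971 = 19.25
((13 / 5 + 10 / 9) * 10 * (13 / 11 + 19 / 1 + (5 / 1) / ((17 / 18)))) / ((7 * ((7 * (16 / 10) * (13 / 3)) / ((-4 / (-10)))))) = 132598/119119 = 1.11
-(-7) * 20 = 140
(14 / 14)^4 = 1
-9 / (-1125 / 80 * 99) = 16/2475 = 0.01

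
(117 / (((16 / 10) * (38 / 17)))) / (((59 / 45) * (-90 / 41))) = -407745/35872 = -11.37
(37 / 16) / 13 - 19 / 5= -3767/1040 = -3.62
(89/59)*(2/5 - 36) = -15842/295 = -53.70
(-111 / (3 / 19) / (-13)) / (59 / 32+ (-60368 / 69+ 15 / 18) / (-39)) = 1552224/696235 = 2.23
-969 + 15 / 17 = -16458/17 = -968.12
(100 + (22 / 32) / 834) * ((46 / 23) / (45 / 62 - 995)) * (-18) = 124100223/34274620 = 3.62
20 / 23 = 0.87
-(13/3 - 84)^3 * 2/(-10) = -13651919/135 = -101125.33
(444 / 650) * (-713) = -158286/325 = -487.03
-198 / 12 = -33/2 = -16.50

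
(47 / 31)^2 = 2209/961 = 2.30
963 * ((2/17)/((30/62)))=19902/85 = 234.14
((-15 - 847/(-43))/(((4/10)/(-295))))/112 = -148975/4816 = -30.93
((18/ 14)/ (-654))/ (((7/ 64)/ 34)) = -3264/5341 = -0.61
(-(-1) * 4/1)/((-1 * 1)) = -4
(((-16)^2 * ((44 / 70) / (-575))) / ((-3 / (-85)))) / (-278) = 47872/1678425 = 0.03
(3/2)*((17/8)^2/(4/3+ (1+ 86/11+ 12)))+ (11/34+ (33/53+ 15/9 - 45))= -626057891/14877312 = -42.08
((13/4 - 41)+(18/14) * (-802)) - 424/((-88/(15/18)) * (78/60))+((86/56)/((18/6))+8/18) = -9593215/9009 = -1064.85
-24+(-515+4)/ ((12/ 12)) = -535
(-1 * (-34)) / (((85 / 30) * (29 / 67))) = 804/29 = 27.72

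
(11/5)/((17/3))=33/85 = 0.39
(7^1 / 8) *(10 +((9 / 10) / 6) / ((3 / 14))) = 749/80 = 9.36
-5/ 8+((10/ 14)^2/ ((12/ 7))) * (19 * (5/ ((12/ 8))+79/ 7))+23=370589/3528 = 105.04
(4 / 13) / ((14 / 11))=22/91 = 0.24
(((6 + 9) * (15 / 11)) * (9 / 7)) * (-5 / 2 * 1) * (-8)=40500/77 = 525.97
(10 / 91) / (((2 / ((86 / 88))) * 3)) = 215/12012 = 0.02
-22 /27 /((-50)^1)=0.02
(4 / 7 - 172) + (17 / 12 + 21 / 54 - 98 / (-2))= -120.62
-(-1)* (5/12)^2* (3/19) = 25/912 = 0.03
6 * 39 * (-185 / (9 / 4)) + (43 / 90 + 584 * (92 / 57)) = -31287743/1710 = -18296.93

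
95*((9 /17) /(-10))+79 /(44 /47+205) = -1528867/329086 = -4.65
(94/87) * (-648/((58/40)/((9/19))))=-3654720/15979 = -228.72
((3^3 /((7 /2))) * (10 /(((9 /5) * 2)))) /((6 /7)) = 25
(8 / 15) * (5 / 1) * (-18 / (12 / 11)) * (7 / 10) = -154/5 = -30.80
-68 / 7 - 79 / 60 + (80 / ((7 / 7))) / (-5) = -11353/420 = -27.03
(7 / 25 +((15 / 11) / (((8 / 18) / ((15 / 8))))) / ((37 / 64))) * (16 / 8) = 208198/10175 = 20.46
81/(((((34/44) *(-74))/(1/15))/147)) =-43659/3145 = -13.88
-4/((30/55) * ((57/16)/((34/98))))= -5984/8379 = -0.71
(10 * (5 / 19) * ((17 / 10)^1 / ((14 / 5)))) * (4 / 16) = 425/1064 = 0.40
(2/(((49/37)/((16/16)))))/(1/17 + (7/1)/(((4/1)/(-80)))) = -1258/116571 = -0.01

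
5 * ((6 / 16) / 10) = 3/16 = 0.19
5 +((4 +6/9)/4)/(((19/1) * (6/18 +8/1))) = 5.01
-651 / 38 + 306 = 10977/38 = 288.87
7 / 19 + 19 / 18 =487/342 = 1.42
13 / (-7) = -13/7 = -1.86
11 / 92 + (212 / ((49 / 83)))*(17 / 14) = 13763845/31556 = 436.17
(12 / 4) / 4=3/4 = 0.75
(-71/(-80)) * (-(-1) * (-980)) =-3479/4 = -869.75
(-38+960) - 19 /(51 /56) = 45958/51 = 901.14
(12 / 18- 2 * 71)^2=179776/9 = 19975.11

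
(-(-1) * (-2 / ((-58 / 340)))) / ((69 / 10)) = 3400/2001 = 1.70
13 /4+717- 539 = 725/4 = 181.25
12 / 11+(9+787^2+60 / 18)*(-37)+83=-756261833/33 = -22917025.24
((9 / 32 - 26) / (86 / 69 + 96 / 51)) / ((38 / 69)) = -66611151/4462720 = -14.93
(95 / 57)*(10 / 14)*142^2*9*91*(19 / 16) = 93384525/4 = 23346131.25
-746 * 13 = -9698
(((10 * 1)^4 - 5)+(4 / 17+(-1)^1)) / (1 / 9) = 1529118/17 = 89948.12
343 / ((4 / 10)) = 1715/2 = 857.50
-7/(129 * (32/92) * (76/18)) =-0.04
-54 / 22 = -27/11 = -2.45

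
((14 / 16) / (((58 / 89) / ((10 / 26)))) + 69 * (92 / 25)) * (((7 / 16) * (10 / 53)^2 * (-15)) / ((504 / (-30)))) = 959225275/271102208 = 3.54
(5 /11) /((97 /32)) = 160/1067 = 0.15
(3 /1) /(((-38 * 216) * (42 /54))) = -1/2128 = 0.00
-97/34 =-2.85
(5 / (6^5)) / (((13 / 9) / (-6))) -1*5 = -5.00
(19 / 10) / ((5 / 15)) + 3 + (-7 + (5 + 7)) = 137/10 = 13.70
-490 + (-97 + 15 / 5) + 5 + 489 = -90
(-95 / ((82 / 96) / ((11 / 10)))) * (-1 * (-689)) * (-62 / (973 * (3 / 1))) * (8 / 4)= 142848992/39893 = 3580.80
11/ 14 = 0.79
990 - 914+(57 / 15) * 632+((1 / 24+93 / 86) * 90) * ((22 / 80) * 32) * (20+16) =7417144/215 = 34498.34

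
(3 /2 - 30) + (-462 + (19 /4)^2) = -467.94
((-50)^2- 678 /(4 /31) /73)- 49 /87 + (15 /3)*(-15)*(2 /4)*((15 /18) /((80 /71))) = 975400991/406464 = 2399.72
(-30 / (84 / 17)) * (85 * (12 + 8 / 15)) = -135830/21 = -6468.10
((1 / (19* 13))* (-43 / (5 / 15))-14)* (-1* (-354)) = -5140.88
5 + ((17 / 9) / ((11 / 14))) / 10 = 2594/495 = 5.24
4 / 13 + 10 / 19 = 206/247 = 0.83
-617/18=-34.28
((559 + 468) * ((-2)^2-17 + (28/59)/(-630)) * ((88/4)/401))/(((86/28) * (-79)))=138206068/45780165 = 3.02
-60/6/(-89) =10/89 = 0.11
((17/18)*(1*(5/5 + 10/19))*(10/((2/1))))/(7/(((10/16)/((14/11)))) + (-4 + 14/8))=271150/451611 = 0.60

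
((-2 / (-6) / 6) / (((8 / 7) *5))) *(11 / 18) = 77/12960 = 0.01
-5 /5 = -1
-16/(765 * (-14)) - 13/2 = -69599/10710 = -6.50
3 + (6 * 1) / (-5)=9/5 = 1.80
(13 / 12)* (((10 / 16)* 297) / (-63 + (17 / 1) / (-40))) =-32175/10148 = -3.17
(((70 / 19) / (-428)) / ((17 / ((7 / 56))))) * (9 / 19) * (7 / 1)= -2205/10506544 = 0.00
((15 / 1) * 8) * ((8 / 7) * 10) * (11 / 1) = 15085.71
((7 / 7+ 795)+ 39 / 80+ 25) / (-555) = -65719/44400 = -1.48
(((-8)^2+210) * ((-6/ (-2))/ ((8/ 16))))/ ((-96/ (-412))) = 14111/2 = 7055.50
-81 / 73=-1.11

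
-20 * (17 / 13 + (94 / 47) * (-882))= 35253.85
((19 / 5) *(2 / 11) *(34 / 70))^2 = 417316/3705625 = 0.11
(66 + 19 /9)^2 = 375769/81 = 4639.12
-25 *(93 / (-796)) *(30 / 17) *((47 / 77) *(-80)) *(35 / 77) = -327825000/2865401 = -114.41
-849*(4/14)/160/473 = -849/264880 = 0.00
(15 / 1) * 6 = 90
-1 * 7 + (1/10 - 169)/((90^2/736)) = -75421/3375 = -22.35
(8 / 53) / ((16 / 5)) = 5/106 = 0.05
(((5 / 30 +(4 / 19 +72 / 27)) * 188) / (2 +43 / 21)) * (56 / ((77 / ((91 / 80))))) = 10388833/88825 = 116.96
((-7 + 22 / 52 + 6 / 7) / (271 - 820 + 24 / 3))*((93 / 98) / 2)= 96813/19298552 = 0.01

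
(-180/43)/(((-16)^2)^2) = -45/704512 = 0.00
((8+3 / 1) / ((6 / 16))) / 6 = 44/9 = 4.89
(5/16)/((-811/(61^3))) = -1134905/12976 = -87.46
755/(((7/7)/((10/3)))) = 7550/3 = 2516.67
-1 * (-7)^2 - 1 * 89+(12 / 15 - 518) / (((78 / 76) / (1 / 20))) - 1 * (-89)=-24114/325 = -74.20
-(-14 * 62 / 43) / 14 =62/43 = 1.44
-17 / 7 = -2.43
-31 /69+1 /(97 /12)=-2179/6693 = -0.33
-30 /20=-3/2 = -1.50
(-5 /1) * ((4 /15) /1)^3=-64/675 = -0.09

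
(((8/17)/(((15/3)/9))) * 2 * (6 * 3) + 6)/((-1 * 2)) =-18.25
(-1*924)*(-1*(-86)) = -79464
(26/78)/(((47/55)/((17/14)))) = 935/1974 = 0.47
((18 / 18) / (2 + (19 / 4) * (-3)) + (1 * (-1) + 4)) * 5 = 715/49 = 14.59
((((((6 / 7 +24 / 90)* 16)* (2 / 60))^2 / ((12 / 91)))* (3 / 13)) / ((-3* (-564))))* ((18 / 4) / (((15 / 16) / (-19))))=-8465792/249834375 = -0.03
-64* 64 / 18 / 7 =-2048/63 = -32.51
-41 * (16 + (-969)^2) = -38498057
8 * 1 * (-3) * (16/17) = -384/17 = -22.59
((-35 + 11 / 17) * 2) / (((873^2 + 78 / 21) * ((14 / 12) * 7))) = -7008/634856551 = 0.00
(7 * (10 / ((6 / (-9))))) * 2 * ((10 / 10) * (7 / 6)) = -245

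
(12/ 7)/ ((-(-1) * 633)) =4/1477 = 0.00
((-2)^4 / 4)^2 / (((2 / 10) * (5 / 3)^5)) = 3888/625 = 6.22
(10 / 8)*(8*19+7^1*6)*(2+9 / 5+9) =3104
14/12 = 7/6 = 1.17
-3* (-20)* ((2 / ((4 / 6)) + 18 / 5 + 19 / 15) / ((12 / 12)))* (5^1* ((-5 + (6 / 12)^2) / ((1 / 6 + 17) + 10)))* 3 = -201780/163 = -1237.91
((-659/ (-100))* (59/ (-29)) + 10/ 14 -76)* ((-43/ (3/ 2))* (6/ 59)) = 77420081/299425 = 258.56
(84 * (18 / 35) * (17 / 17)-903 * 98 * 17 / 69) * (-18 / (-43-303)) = -22521258/19895 = -1132.01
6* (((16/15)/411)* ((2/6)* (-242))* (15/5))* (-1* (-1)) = -7744/2055 = -3.77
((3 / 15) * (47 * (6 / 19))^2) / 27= 8836/5415 = 1.63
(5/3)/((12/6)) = 5/6 = 0.83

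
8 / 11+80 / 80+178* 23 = 45053/11 = 4095.73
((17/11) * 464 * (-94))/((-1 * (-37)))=-1821.80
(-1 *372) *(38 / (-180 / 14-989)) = 98952/7013 = 14.11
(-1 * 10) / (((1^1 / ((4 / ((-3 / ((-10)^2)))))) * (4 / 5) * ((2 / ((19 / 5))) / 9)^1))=28500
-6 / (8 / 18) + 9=-9/2 = -4.50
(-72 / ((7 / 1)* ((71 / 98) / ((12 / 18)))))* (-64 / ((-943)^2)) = 43008/63136679 = 0.00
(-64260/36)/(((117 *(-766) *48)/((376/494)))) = 27965/88546536 = 0.00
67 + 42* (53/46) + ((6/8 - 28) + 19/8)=16655/184 = 90.52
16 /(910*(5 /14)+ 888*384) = 16/341317 = 0.00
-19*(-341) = 6479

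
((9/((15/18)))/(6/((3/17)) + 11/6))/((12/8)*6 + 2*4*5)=324/52675 = 0.01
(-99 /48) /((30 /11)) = -121/160 = -0.76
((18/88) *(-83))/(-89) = 747/3916 = 0.19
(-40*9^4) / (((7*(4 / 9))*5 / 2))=-236196/7 = -33742.29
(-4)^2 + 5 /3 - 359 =-1024/3 = -341.33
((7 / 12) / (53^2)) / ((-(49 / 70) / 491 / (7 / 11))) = -17185/185394 = -0.09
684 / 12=57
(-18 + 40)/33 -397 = -1189/3 = -396.33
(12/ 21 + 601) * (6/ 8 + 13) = 231605/28 = 8271.61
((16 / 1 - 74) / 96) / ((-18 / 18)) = 29/48 = 0.60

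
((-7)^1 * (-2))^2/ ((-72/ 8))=-196/9 = -21.78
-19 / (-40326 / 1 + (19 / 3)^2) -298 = -108046583/362573 = -298.00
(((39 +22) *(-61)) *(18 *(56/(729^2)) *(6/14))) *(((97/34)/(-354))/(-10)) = -721874/296130735 = 0.00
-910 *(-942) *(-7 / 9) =-2000180/3 = -666726.67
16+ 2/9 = 146/9 = 16.22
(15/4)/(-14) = -15/56 = -0.27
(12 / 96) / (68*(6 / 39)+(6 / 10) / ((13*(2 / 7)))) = 65/5524 = 0.01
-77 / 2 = -38.50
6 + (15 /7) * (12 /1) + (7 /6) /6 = 8041/252 = 31.91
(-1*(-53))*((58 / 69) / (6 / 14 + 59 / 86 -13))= -3.75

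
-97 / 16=-6.06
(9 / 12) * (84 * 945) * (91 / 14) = 773955/2 = 386977.50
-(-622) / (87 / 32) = 19904/87 = 228.78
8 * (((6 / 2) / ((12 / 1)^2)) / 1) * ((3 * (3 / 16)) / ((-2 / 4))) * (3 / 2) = -0.28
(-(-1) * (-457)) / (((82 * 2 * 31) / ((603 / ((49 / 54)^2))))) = -200891259/3051671 = -65.83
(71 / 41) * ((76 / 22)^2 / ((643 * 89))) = 102524/283903147 = 0.00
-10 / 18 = -5/9 = -0.56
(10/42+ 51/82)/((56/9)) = 4443/32144 = 0.14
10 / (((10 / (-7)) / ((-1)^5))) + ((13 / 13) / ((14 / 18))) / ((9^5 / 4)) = 321493/45927 = 7.00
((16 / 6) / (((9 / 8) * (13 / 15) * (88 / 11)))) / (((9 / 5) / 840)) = 56000/351 = 159.54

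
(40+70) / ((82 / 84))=4620/41 = 112.68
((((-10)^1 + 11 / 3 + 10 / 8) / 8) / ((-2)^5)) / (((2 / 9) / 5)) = 915/2048 = 0.45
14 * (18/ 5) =252/5 = 50.40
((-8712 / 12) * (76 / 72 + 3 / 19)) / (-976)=50215/55632 = 0.90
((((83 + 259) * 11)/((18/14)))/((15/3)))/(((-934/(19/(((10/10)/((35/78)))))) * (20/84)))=-22.44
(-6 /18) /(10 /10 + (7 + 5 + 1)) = -1/42 = -0.02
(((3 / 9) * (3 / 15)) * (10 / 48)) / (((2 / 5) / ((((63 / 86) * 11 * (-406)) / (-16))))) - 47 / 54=1851497/297216 = 6.23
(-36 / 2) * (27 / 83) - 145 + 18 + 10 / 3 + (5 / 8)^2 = -2057839/15936 = -129.13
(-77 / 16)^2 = 5929/256 = 23.16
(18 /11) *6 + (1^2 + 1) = 130/11 = 11.82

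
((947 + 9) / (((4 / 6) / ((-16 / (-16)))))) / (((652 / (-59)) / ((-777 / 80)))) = 32869431/26080 = 1260.33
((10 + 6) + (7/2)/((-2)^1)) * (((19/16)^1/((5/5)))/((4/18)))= 9747/128 = 76.15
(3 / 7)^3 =0.08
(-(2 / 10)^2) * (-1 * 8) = 8/25 = 0.32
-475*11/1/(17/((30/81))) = -52250/459 = -113.83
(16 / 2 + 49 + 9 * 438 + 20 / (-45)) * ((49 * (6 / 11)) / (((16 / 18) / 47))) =5650776.89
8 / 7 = 1.14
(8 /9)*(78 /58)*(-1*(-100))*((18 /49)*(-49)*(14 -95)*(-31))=-156686400/29 = -5402979.31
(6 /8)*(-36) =-27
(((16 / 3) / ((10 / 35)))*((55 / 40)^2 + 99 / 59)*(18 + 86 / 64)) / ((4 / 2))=58387175/90624 = 644.28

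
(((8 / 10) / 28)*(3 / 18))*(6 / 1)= 1/35 = 0.03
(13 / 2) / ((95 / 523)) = 6799/190 = 35.78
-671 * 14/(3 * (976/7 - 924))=32879/8238 = 3.99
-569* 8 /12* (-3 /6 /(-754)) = -569/2262 = -0.25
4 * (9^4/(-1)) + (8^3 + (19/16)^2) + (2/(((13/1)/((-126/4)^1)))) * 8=-85760427/3328 = -25769.36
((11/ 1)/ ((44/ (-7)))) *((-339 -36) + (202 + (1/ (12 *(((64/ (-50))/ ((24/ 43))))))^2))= 573215209/1893376 = 302.75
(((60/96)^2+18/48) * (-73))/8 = -3577/512 = -6.99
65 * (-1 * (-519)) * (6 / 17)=202410/17 = 11906.47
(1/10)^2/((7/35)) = 1/20 = 0.05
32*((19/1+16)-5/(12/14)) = 2800/3 = 933.33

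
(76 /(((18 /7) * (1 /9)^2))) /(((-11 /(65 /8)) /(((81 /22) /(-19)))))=331695/968 = 342.66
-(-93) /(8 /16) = 186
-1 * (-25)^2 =-625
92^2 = 8464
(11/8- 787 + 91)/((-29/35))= 194495/232 = 838.34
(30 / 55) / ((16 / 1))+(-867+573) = -25869/88 = -293.97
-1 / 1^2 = -1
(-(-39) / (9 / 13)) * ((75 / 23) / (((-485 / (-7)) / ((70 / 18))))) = 207025/20079 = 10.31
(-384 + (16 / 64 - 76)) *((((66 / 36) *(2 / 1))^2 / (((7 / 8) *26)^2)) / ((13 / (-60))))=55.12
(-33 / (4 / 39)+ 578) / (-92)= -1025/368 = -2.79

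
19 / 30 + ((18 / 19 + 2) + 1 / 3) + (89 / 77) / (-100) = 1712797/438900 = 3.90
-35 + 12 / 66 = -383/11 = -34.82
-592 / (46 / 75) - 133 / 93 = -2067659/2139 = -966.65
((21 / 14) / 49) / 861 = 1/28126 = 0.00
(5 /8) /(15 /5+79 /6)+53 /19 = 20849/7372 = 2.83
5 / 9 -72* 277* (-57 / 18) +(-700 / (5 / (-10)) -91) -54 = 579704/9 = 64411.56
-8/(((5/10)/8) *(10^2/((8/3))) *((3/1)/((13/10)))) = -1.48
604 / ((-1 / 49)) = -29596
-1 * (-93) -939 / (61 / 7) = -900/61 = -14.75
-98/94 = -1.04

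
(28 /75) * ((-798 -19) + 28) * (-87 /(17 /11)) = 7047348/425 = 16582.00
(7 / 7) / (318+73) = 1/391 = 0.00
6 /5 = 1.20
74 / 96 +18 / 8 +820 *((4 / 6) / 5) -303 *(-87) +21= 1271729/48 = 26494.35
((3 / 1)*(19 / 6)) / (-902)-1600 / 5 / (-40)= 7.99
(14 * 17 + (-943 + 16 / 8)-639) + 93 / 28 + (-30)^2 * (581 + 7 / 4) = 14647817/28 = 523136.32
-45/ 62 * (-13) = 9.44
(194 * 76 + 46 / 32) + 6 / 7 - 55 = 1645425/112 = 14691.29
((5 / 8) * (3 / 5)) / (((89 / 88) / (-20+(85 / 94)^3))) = -7.14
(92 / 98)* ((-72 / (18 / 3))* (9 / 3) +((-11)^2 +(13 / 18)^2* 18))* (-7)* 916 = -35794532/63 = -568167.17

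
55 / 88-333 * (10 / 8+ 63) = -171157/8 = -21394.62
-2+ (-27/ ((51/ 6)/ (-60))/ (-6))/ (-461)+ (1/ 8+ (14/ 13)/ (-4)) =-1691491/815048 = -2.08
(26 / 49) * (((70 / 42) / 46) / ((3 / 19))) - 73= -739204/10143 = -72.88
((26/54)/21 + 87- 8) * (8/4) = 89612/567 = 158.05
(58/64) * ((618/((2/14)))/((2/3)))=188181/32 = 5880.66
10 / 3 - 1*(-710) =2140/3 = 713.33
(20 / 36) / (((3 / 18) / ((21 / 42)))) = 5/3 = 1.67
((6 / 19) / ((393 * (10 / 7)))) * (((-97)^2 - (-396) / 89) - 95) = 5805394/1107605 = 5.24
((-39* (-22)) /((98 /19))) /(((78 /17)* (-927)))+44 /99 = 36823/90846 = 0.41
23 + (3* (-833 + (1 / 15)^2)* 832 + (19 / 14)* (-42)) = -155939318/75 = -2079190.91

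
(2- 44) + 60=18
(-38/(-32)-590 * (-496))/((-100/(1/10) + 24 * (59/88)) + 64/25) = -429207075/1439312 = -298.20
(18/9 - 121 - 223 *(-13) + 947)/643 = 3727/643 = 5.80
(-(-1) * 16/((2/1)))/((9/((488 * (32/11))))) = 124928/99 = 1261.90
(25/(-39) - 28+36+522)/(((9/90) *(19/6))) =412900/247 = 1671.66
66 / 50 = 33/25 = 1.32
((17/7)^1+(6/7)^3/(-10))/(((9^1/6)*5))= 8114/25725 = 0.32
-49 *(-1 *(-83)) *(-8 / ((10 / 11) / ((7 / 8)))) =313159/10 = 31315.90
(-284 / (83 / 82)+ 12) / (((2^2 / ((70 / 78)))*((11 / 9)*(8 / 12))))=-1755495/23738 = -73.95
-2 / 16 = -1/8 = -0.12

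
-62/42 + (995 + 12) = 21116/21 = 1005.52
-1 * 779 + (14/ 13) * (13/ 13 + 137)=-8195/13 = -630.38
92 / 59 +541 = 32011/59 = 542.56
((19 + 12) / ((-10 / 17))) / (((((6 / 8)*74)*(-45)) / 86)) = 45322/24975 = 1.81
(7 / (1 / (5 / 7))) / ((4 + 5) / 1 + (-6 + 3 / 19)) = 1.58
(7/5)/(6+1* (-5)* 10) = -0.03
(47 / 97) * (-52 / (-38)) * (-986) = -1204892/1843 = -653.77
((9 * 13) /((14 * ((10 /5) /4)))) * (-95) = -11115/7 = -1587.86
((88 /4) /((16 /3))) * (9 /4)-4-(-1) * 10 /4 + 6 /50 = 6321/800 = 7.90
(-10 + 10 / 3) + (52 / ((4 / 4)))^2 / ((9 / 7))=18868/9 = 2096.44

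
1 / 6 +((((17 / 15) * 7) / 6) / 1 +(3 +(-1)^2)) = 247/45 = 5.49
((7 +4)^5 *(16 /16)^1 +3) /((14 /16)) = 1288432/7 = 184061.71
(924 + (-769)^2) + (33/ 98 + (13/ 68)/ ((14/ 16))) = 986747735/1666 = 592285.56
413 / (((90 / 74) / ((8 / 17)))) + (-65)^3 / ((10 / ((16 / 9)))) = -37226752/765 = -48662.42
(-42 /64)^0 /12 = 1/12 = 0.08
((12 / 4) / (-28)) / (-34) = 3/952 = 0.00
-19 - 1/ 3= -58/3 = -19.33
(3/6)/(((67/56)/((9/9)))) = 28/67 = 0.42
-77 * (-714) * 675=37110150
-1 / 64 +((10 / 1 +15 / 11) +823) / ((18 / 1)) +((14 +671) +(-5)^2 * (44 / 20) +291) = 6826013/6336 = 1077.34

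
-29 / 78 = -0.37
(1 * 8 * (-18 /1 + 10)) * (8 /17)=-512/17 = -30.12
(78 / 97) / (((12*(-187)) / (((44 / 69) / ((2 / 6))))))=-26/37927 = 0.00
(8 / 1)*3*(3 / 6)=12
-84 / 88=-21/22 = -0.95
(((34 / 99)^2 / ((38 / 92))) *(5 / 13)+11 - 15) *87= -338.44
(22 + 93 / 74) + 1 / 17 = 29331/1258 = 23.32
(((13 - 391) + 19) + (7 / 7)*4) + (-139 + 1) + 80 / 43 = -21119/43 = -491.14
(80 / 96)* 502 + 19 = 1312/3 = 437.33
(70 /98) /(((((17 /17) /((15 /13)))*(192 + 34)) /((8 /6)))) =50/10283 = 0.00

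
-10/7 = -1.43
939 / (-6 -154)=-939/160 = -5.87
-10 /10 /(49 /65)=-65/49 = -1.33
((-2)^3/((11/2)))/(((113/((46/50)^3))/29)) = -5645488/19421875 = -0.29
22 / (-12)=-11/6 = -1.83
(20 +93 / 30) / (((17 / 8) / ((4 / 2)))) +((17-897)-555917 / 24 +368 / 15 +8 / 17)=-3263519/136 = -23996.46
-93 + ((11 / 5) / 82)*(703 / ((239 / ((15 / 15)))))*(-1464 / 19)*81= -28688379/48995 = -585.54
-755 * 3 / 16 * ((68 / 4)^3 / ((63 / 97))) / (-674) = 359803555/226464 = 1588.79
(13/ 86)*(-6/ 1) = -39/43 = -0.91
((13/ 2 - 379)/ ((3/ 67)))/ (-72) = 49915/432 = 115.54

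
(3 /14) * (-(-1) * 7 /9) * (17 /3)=17/18 = 0.94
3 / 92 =0.03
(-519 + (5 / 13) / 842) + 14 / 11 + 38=-57761987/120406 = -479.73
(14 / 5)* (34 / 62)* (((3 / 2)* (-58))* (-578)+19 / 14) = 11968391/155 = 77215.43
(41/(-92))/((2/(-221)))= 9061/184 = 49.24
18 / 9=2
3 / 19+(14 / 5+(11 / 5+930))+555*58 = 629378/19 = 33125.16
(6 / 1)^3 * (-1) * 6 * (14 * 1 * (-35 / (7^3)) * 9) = 16662.86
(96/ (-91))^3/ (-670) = 442368/252446285 = 0.00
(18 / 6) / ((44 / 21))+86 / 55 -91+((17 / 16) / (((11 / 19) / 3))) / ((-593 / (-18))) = -22918541/260920 = -87.84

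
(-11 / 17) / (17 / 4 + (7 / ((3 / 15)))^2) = -4/7599 = 0.00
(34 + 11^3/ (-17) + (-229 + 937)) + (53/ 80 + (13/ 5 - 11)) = 892117/1360 = 655.97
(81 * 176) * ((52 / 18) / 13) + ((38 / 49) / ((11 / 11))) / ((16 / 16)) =155270/49 = 3168.78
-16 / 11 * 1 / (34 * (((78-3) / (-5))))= 8/2805 = 0.00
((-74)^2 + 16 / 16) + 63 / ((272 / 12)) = 372625/68 = 5479.78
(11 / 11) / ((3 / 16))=16/3 = 5.33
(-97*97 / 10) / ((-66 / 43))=404587/660 = 613.01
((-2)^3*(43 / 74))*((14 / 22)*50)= -60200/407 = -147.91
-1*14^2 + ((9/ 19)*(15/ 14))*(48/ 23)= -596324/3059 = -194.94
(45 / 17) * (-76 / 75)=-228/85 = -2.68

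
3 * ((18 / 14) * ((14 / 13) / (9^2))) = 2/39 = 0.05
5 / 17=0.29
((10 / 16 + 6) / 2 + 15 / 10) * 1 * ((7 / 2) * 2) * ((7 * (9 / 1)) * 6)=101871/8 = 12733.88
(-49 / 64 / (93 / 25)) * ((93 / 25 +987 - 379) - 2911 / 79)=-13908307/117552 = -118.32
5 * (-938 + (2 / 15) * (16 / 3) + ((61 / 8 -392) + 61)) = -453839/72 = -6303.32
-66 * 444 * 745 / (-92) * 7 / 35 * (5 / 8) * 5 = 13644675/92 = 148311.68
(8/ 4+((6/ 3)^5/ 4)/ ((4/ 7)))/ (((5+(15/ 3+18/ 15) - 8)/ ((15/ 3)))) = 25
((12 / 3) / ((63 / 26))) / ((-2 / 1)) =-52/63 = -0.83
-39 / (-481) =3/37 = 0.08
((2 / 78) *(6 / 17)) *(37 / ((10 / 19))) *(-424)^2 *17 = 126382528/65 = 1944346.58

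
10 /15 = 0.67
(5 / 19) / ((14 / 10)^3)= 625/6517 = 0.10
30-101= -71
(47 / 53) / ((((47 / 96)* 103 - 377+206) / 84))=-379008/613475 = -0.62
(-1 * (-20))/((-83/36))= -720/83 = -8.67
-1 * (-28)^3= 21952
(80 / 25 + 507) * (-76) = -38775.20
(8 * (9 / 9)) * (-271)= -2168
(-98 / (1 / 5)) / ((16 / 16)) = -490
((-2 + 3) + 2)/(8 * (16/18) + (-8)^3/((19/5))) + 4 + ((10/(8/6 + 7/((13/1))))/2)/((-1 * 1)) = 2079479/1593152 = 1.31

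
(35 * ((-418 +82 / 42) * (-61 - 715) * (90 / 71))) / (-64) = -63561675/284 = -223808.71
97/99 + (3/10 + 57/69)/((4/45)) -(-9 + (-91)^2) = -150434135/18216 = -8258.35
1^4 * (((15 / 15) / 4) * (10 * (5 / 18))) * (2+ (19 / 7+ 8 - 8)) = 275/84 = 3.27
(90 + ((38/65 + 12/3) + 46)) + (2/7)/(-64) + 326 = 6793407/14560 = 466.58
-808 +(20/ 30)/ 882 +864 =74089/1323 = 56.00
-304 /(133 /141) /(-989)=2256/6923 = 0.33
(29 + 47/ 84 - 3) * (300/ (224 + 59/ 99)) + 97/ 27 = 32836828/840483 = 39.07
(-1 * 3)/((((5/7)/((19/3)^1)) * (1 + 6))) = -19/5 = -3.80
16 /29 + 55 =1611/29 = 55.55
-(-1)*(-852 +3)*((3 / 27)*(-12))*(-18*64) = -1304064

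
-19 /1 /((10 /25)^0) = -19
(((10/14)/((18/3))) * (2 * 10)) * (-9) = -150/7 = -21.43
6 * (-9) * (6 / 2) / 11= -162/11 = -14.73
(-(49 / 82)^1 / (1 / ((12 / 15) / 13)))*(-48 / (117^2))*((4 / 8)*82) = 1568/296595 = 0.01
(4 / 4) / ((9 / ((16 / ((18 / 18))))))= 16/9 = 1.78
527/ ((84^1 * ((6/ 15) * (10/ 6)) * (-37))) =-527/2072 = -0.25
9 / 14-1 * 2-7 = -117/14 = -8.36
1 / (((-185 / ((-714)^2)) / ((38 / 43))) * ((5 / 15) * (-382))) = 29058372/1519405 = 19.12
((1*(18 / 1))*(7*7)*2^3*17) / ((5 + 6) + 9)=29988/5 = 5997.60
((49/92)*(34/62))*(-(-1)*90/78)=0.34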